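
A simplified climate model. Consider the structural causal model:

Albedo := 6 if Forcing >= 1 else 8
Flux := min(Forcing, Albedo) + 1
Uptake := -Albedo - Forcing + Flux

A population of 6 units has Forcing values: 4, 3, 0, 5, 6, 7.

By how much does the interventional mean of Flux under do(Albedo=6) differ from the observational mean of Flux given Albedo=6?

The intervention sets Albedo=6 in all 6 units regardless of Forcing. Recomputing Flux per unit gives 5, 4, 1, 6, 7, 7; average 5.
Conditioning on Albedo=6 selects the 5 unit(s) with Forcing ∈ {4, 3, 5, 6, 7}. Their Flux values: 5, 4, 6, 7, 7. Mean = 5.8.
Difference = 5 − 5.8 = -0.8.

-0.8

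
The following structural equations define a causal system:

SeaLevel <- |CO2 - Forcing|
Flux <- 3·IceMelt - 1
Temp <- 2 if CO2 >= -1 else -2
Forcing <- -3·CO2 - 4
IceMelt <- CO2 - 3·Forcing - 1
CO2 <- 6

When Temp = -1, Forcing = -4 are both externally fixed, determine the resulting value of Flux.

50

Setting Temp = -1, Forcing = -4 by intervention discards those variables' equations.
IceMelt = CO2 - 3·Forcing - 1  [with CO2=6, Forcing=-4]  = 17
Flux = 3·IceMelt - 1  [with IceMelt=17]  = 50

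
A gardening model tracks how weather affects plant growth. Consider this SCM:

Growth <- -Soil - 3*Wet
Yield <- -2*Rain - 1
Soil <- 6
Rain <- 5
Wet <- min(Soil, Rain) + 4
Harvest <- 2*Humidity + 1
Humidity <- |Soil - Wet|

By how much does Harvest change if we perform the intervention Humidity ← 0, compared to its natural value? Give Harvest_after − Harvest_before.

Under do(Humidity=0), the mechanism Humidity <- |Soil - Wet| is discarded; Humidity is fixed at 0.
Harvest = 2*Humidity + 1  [with Humidity=0]  = 1
Without intervention: Wet = min(Soil, Rain) + 4  [with Soil=6, Rain=5]  = 9; Humidity = |Soil - Wet|  [with Soil=6, Wet=9]  = 3; Harvest = 2*Humidity + 1  [with Humidity=3]  = 7.
Change = 1 − 7 = -6.

-6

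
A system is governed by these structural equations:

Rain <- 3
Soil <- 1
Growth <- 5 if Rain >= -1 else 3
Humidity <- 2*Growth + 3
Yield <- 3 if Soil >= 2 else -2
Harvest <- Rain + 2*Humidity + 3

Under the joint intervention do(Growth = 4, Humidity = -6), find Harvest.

-6

Setting Growth = 4, Humidity = -6 by intervention discards those variables' equations.
Harvest = Rain + 2*Humidity + 3  [with Rain=3, Humidity=-6]  = -6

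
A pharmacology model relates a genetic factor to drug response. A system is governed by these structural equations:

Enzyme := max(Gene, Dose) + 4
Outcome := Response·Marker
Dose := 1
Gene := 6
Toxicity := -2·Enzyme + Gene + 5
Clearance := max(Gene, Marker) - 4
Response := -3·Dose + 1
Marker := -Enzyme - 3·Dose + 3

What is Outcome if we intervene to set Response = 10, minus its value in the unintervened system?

do(Response=10) replaces the equation Response := -3·Dose + 1 with the constant Response = 10.
Enzyme = max(Gene, Dose) + 4  [with Gene=6, Dose=1]  = 10
Marker = -Enzyme - 3·Dose + 3  [with Enzyme=10, Dose=1]  = -10
Outcome = Response·Marker  [with Response=10, Marker=-10]  = -100
Without intervention: Enzyme = max(Gene, Dose) + 4  [with Gene=6, Dose=1]  = 10; Marker = -Enzyme - 3·Dose + 3  [with Enzyme=10, Dose=1]  = -10; Response = -3·Dose + 1  [with Dose=1]  = -2; Outcome = Response·Marker  [with Response=-2, Marker=-10]  = 20.
Change = -100 − 20 = -120.

-120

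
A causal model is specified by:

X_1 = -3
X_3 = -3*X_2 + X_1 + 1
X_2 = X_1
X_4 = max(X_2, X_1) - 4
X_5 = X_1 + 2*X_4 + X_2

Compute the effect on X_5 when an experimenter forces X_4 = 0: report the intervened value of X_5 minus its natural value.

Intervening sets X_4 = 0 and removes its equation (X_4 = max(X_2, X_1) - 4).
X_2 = X_1  [with X_1=-3]  = -3
X_5 = X_1 + 2*X_4 + X_2  [with X_1=-3, X_4=0, X_2=-3]  = -6
Without intervention: X_2 = X_1  [with X_1=-3]  = -3; X_4 = max(X_2, X_1) - 4  [with X_2=-3, X_1=-3]  = -7; X_5 = X_1 + 2*X_4 + X_2  [with X_1=-3, X_4=-7, X_2=-3]  = -20.
Change = -6 − (-20) = 14.

14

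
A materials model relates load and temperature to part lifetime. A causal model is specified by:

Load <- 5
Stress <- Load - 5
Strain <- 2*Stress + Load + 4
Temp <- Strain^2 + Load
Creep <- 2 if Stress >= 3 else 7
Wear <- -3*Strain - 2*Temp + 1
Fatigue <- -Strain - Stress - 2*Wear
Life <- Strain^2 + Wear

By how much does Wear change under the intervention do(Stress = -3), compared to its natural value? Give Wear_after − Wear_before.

162

Under do(Stress=-3), the mechanism Stress <- Load - 5 is discarded; Stress is fixed at -3.
Strain = 2*Stress + Load + 4  [with Stress=-3, Load=5]  = 3
Temp = Strain^2 + Load  [with Strain=3, Load=5]  = 14
Wear = -3*Strain - 2*Temp + 1  [with Strain=3, Temp=14]  = -36
Without intervention: Stress = Load - 5  [with Load=5]  = 0; Strain = 2*Stress + Load + 4  [with Stress=0, Load=5]  = 9; Temp = Strain^2 + Load  [with Strain=9, Load=5]  = 86; Wear = -3*Strain - 2*Temp + 1  [with Strain=9, Temp=86]  = -198.
Change = -36 − (-198) = 162.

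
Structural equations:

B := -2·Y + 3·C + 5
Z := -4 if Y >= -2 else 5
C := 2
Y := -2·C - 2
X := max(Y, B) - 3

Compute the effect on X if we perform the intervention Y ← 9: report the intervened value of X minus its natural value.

do(Y=9) replaces the equation Y := -2·C - 2 with the constant Y = 9.
B = -2·Y + 3·C + 5  [with Y=9, C=2]  = -7
X = max(Y, B) - 3  [with Y=9, B=-7]  = 6
Without intervention: Y = -2·C - 2  [with C=2]  = -6; B = -2·Y + 3·C + 5  [with Y=-6, C=2]  = 23; X = max(Y, B) - 3  [with Y=-6, B=23]  = 20.
Change = 6 − 20 = -14.

-14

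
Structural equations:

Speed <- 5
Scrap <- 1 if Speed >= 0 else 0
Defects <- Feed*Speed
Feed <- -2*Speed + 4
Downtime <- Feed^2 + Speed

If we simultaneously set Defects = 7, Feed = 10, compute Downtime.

Setting Defects = 7, Feed = 10 by intervention discards those variables' equations.
Downtime = Feed^2 + Speed  [with Feed=10, Speed=5]  = 105

105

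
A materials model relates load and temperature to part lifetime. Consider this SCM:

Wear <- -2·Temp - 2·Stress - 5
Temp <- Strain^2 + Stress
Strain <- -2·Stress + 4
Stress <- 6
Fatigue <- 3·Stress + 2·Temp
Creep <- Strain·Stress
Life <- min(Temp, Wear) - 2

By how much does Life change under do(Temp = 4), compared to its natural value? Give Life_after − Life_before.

132

The intervention breaks the incoming arrows to Temp: Temp <- Strain^2 + Stress no longer applies, and Temp = 4.
Wear = -2·Temp - 2·Stress - 5  [with Temp=4, Stress=6]  = -25
Life = min(Temp, Wear) - 2  [with Temp=4, Wear=-25]  = -27
Without intervention: Strain = -2·Stress + 4  [with Stress=6]  = -8; Temp = Strain^2 + Stress  [with Strain=-8, Stress=6]  = 70; Wear = -2·Temp - 2·Stress - 5  [with Temp=70, Stress=6]  = -157; Life = min(Temp, Wear) - 2  [with Temp=70, Wear=-157]  = -159.
Change = -27 − (-159) = 132.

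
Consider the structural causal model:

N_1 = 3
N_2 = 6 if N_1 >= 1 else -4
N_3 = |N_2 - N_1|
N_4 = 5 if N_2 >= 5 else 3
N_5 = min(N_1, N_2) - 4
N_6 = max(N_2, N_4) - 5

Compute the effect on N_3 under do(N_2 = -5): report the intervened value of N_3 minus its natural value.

5

The intervention breaks the incoming arrows to N_2: N_2 = 6 if N_1 >= 1 else -4 no longer applies, and N_2 = -5.
N_3 = |N_2 - N_1|  [with N_2=-5, N_1=3]  = 8
Without intervention: N_2 = 6 if N_1 >= 1 else -4  [with N_1=3]  = 6; N_3 = |N_2 - N_1|  [with N_2=6, N_1=3]  = 3.
Change = 8 − 3 = 5.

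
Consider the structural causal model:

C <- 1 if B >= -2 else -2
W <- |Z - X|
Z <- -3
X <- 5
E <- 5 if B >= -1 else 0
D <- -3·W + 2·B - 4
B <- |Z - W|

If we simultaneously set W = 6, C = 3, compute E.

The joint intervention fixes W = 6, C = 3, removing each variable's own equation.
B = |Z - W|  [with Z=-3, W=6]  = 9
E = 5 if B >= -1 else 0  [with B=9]  = 5

5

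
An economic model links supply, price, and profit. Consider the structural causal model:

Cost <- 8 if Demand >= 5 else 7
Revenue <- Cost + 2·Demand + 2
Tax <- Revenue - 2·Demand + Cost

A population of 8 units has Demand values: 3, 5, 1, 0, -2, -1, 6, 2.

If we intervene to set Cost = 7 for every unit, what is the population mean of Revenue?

Under do(Cost=7), Cost's equation is replaced by Cost=7 for every unit. Per-unit Revenue: 15, 19, 11, 9, 5, 7, 21, 13. Mean = 12.5.

12.5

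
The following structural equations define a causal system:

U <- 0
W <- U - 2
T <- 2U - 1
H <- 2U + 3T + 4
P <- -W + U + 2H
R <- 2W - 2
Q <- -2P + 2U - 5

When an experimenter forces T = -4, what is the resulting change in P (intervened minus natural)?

-18

do(T=-4) replaces the equation T <- 2U - 1 with the constant T = -4.
W = U - 2  [with U=0]  = -2
H = 2U + 3T + 4  [with U=0, T=-4]  = -8
P = -W + U + 2H  [with W=-2, U=0, H=-8]  = -14
Without intervention: W = U - 2  [with U=0]  = -2; T = 2U - 1  [with U=0]  = -1; H = 2U + 3T + 4  [with U=0, T=-1]  = 1; P = -W + U + 2H  [with W=-2, U=0, H=1]  = 4.
Change = -14 − 4 = -18.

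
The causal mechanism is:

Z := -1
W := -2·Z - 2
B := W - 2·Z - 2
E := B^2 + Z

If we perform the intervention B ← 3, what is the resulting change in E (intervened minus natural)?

The intervention breaks the incoming arrows to B: B := W - 2·Z - 2 no longer applies, and B = 3.
E = B^2 + Z  [with B=3, Z=-1]  = 8
Without intervention: W = -2·Z - 2  [with Z=-1]  = 0; B = W - 2·Z - 2  [with W=0, Z=-1]  = 0; E = B^2 + Z  [with B=0, Z=-1]  = -1.
Change = 8 − (-1) = 9.

9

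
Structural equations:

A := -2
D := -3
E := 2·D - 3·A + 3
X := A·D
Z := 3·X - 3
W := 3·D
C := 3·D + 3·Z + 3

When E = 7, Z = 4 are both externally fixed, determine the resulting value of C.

Under do(E = 7, Z = 4), each intervened variable's structural equation is replaced by its fixed value.
C = 3·D + 3·Z + 3  [with D=-3, Z=4]  = 6

6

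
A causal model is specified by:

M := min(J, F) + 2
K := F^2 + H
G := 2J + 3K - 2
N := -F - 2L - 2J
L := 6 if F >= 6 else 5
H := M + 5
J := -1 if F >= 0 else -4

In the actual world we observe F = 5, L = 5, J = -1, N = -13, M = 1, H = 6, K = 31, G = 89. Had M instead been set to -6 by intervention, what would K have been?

24

Under do(M=-6), the mechanism M := min(J, F) + 2 is discarded; M is fixed at -6.
H = M + 5  [with M=-6]  = -1
K = F^2 + H  [with F=5, H=-1]  = 24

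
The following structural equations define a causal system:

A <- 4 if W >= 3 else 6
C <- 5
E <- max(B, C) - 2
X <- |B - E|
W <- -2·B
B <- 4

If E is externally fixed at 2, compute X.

The intervention breaks the incoming arrows to E: E <- max(B, C) - 2 no longer applies, and E = 2.
X = |B - E|  [with B=4, E=2]  = 2

2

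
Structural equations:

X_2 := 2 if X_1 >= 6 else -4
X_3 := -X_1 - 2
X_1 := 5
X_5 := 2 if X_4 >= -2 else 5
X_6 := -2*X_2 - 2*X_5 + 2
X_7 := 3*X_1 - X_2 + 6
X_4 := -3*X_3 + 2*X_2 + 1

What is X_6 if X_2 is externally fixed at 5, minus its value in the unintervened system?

-18

Under do(X_2=5), the mechanism X_2 := 2 if X_1 >= 6 else -4 is discarded; X_2 is fixed at 5.
X_3 = -X_1 - 2  [with X_1=5]  = -7
X_4 = -3*X_3 + 2*X_2 + 1  [with X_3=-7, X_2=5]  = 32
X_5 = 2 if X_4 >= -2 else 5  [with X_4=32]  = 2
X_6 = -2*X_2 - 2*X_5 + 2  [with X_2=5, X_5=2]  = -12
Without intervention: X_2 = 2 if X_1 >= 6 else -4  [with X_1=5]  = -4; X_3 = -X_1 - 2  [with X_1=5]  = -7; X_4 = -3*X_3 + 2*X_2 + 1  [with X_3=-7, X_2=-4]  = 14; X_5 = 2 if X_4 >= -2 else 5  [with X_4=14]  = 2; X_6 = -2*X_2 - 2*X_5 + 2  [with X_2=-4, X_5=2]  = 6.
Change = -12 − 6 = -18.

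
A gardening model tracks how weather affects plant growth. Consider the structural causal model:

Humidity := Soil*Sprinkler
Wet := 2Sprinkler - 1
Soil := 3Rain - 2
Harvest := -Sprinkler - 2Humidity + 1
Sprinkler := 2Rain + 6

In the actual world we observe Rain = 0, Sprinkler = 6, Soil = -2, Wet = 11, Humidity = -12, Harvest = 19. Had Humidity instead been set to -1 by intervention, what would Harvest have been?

-3

The intervention breaks the incoming arrows to Humidity: Humidity := Soil*Sprinkler no longer applies, and Humidity = -1.
Sprinkler = 2Rain + 6  [with Rain=0]  = 6
Harvest = -Sprinkler - 2Humidity + 1  [with Sprinkler=6, Humidity=-1]  = -3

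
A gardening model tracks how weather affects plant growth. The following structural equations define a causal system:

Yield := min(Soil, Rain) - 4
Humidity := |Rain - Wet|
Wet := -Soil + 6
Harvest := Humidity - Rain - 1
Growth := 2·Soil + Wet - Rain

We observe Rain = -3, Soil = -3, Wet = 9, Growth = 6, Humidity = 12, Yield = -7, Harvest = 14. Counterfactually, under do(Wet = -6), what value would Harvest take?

5

The intervention breaks the incoming arrows to Wet: Wet := -Soil + 6 no longer applies, and Wet = -6.
Humidity = |Rain - Wet|  [with Rain=-3, Wet=-6]  = 3
Harvest = Humidity - Rain - 1  [with Humidity=3, Rain=-3]  = 5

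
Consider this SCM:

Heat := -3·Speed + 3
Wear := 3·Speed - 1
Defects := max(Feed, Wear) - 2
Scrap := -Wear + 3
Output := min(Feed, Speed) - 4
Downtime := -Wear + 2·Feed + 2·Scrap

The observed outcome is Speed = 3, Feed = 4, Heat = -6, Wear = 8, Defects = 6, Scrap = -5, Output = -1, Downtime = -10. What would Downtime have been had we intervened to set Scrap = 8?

16

Intervening sets Scrap = 8 and removes its equation (Scrap := -Wear + 3).
Wear = 3·Speed - 1  [with Speed=3]  = 8
Downtime = -Wear + 2·Feed + 2·Scrap  [with Wear=8, Feed=4, Scrap=8]  = 16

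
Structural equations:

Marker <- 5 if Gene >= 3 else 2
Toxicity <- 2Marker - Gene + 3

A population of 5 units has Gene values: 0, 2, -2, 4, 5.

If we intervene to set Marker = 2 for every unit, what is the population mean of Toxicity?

5.2

Every unit gets Marker=2 under the intervention. Toxicity values become 7, 5, 9, 3, 2; E[Toxicity|do(Marker=2)] = 5.2.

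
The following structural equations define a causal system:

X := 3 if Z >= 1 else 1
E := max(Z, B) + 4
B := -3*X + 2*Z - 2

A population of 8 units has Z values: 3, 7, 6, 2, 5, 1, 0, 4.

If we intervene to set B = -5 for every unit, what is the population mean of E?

7.5

do(B=-5) breaks B's dependence on Z. With B=-5 fixed, E across the units is 7, 11, 10, 6, 9, 5, 4, 8, mean 7.5.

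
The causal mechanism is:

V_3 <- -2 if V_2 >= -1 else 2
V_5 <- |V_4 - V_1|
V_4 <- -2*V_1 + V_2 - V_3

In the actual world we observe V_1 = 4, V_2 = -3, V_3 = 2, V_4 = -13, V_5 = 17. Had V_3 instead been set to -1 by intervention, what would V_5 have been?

14

do(V_3=-1) replaces the equation V_3 <- -2 if V_2 >= -1 else 2 with the constant V_3 = -1.
V_4 = -2*V_1 + V_2 - V_3  [with V_1=4, V_2=-3, V_3=-1]  = -10
V_5 = |V_4 - V_1|  [with V_4=-10, V_1=4]  = 14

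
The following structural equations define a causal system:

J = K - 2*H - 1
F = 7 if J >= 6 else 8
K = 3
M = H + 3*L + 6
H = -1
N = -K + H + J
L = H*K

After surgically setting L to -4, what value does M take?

The intervention breaks the incoming arrows to L: L = H*K no longer applies, and L = -4.
M = H + 3*L + 6  [with H=-1, L=-4]  = -7

-7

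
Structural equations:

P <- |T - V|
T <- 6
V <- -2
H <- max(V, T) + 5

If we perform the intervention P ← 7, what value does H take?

11

The intervention breaks the incoming arrows to P: P <- |T - V| no longer applies, and P = 7.
H is not downstream of the intervention, so its value is determined by the original equations.
H = max(V, T) + 5  [with V=-2, T=6]  = 11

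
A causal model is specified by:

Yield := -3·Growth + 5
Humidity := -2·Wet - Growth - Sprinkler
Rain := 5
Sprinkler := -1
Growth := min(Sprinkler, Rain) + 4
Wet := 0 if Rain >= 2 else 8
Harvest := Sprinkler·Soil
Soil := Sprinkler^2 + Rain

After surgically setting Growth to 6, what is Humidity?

-5

The intervention breaks the incoming arrows to Growth: Growth := min(Sprinkler, Rain) + 4 no longer applies, and Growth = 6.
Wet = 0 if Rain >= 2 else 8  [with Rain=5]  = 0
Humidity = -2·Wet - Growth - Sprinkler  [with Wet=0, Growth=6, Sprinkler=-1]  = -5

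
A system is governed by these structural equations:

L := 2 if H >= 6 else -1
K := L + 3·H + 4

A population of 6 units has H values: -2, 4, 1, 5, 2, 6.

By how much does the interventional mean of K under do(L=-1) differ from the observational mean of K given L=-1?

The intervention sets L=-1 in all 6 units regardless of H. Recomputing K per unit gives -3, 15, 6, 18, 9, 21; average 11.
E[K|L=-1] averages over only the 5 units with L=-1 (H = -2, 4, 1, 5, 2): K = -3, 15, 6, 18, 9, mean 9.
Difference = 11 − 9 = 2.

2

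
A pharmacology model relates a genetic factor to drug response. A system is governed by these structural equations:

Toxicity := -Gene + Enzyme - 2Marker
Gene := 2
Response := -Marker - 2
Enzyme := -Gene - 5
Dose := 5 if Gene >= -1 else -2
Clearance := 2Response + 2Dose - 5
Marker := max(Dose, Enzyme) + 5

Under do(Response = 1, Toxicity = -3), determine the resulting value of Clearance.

Under do(Response = 1, Toxicity = -3), each intervened variable's structural equation is replaced by its fixed value.
Dose = 5 if Gene >= -1 else -2  [with Gene=2]  = 5
Clearance = 2Response + 2Dose - 5  [with Response=1, Dose=5]  = 7

7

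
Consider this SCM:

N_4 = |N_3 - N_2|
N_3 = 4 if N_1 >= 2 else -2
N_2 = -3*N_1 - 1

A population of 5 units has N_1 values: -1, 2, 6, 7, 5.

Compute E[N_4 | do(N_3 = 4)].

do(N_3=4) breaks N_3's dependence on N_1. With N_3=4 fixed, N_4 across the units is 2, 11, 23, 26, 20, mean 16.4.

16.4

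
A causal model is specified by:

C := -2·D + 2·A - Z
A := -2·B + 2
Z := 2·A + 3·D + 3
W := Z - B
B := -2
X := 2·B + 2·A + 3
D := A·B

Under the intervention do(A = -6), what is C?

-63

Under do(A=-6), the mechanism A := -2·B + 2 is discarded; A is fixed at -6.
D = A·B  [with A=-6, B=-2]  = 12
Z = 2·A + 3·D + 3  [with A=-6, D=12]  = 27
C = -2·D + 2·A - Z  [with D=12, A=-6, Z=27]  = -63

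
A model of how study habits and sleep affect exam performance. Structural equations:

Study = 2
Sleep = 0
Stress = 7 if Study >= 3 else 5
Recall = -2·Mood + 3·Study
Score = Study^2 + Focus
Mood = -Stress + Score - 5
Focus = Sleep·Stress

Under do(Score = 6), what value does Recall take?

Under do(Score=6), the mechanism Score = Study^2 + Focus is discarded; Score is fixed at 6.
Stress = 7 if Study >= 3 else 5  [with Study=2]  = 5
Mood = -Stress + Score - 5  [with Stress=5, Score=6]  = -4
Recall = -2·Mood + 3·Study  [with Mood=-4, Study=2]  = 14

14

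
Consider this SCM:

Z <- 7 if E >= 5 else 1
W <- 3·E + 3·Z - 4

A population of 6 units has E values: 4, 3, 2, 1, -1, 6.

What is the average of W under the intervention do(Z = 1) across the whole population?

6.5

do(Z=1) breaks Z's dependence on E. With Z=1 fixed, W across the units is 11, 8, 5, 2, -4, 17, mean 6.5.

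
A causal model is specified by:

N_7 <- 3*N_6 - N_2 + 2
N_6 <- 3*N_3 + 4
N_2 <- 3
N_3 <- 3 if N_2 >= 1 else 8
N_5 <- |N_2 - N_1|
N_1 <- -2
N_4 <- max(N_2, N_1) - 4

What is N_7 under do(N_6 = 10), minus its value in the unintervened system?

Intervening sets N_6 = 10 and removes its equation (N_6 <- 3*N_3 + 4).
N_7 = 3*N_6 - N_2 + 2  [with N_6=10, N_2=3]  = 29
Without intervention: N_3 = 3 if N_2 >= 1 else 8  [with N_2=3]  = 3; N_6 = 3*N_3 + 4  [with N_3=3]  = 13; N_7 = 3*N_6 - N_2 + 2  [with N_6=13, N_2=3]  = 38.
Change = 29 − 38 = -9.

-9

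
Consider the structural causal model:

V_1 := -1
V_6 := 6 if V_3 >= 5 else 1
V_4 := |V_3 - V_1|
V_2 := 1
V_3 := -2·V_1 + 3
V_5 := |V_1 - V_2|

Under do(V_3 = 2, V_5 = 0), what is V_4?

3

The joint intervention fixes V_3 = 2, V_5 = 0, removing each variable's own equation.
V_4 = |V_3 - V_1|  [with V_3=2, V_1=-1]  = 3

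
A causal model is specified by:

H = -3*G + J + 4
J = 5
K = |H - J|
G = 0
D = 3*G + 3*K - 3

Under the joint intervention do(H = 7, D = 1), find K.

The joint intervention fixes H = 7, D = 1, removing each variable's own equation.
K = |H - J|  [with H=7, J=5]  = 2

2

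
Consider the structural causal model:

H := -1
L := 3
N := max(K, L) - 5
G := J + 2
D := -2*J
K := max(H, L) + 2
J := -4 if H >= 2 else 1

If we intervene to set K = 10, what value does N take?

5

The intervention breaks the incoming arrows to K: K := max(H, L) + 2 no longer applies, and K = 10.
N = max(K, L) - 5  [with K=10, L=3]  = 5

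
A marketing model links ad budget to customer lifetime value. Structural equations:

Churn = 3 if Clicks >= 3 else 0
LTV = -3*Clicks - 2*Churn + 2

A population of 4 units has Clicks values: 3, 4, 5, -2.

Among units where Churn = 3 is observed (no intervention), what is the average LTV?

-16

Observing Churn=3 restricts to units where Churn's equation naturally yields 3: Clicks ∈ {3, 4, 5}. In that subpopulation LTV = -13, -16, -19, mean -16.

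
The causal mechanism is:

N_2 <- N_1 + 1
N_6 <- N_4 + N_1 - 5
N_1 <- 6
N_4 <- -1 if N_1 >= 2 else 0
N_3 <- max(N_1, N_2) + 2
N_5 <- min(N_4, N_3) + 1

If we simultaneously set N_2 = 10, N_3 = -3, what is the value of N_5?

-2

Under do(N_2 = 10, N_3 = -3), each intervened variable's structural equation is replaced by its fixed value.
N_4 = -1 if N_1 >= 2 else 0  [with N_1=6]  = -1
N_5 = min(N_4, N_3) + 1  [with N_4=-1, N_3=-3]  = -2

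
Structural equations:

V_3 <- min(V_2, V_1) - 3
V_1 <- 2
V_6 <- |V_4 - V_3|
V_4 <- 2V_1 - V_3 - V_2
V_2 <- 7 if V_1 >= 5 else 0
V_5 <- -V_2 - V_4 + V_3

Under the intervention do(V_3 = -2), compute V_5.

-8

do(V_3=-2) replaces the equation V_3 <- min(V_2, V_1) - 3 with the constant V_3 = -2.
V_2 = 7 if V_1 >= 5 else 0  [with V_1=2]  = 0
V_4 = 2V_1 - V_3 - V_2  [with V_1=2, V_3=-2, V_2=0]  = 6
V_5 = -V_2 - V_4 + V_3  [with V_2=0, V_4=6, V_3=-2]  = -8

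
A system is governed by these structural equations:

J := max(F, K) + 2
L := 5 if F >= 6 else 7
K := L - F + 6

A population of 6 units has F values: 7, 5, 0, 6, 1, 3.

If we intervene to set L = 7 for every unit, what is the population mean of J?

11.5

Every unit gets L=7 under the intervention. J values become 9, 10, 15, 9, 14, 12; E[J|do(L=7)] = 11.5.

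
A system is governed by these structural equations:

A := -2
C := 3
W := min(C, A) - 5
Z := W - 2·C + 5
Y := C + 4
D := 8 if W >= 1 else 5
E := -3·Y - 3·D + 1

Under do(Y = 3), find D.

5

The intervention breaks the incoming arrows to Y: Y := C + 4 no longer applies, and Y = 3.
Since D is not a descendant of the intervened variable, it is unaffected.
W = min(C, A) - 5  [with C=3, A=-2]  = -7
D = 8 if W >= 1 else 5  [with W=-7]  = 5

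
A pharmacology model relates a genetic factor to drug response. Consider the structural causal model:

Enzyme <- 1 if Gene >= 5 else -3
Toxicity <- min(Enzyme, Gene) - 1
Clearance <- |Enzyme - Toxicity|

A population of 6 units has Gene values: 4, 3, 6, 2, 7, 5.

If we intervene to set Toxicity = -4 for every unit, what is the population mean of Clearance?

The intervention sets Toxicity=-4 in all 6 units regardless of Gene. Recomputing Clearance per unit gives 1, 1, 5, 1, 5, 5; average 3.

3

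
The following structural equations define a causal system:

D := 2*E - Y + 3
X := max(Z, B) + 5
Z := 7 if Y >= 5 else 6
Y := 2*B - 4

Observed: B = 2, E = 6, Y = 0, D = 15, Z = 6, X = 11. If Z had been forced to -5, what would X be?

The intervention breaks the incoming arrows to Z: Z := 7 if Y >= 5 else 6 no longer applies, and Z = -5.
X = max(Z, B) + 5  [with Z=-5, B=2]  = 7

7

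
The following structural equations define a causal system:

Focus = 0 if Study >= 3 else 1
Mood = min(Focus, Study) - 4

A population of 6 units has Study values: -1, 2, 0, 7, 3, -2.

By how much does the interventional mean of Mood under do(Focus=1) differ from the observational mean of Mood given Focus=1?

0.5

The intervention sets Focus=1 in all 6 units regardless of Study. Recomputing Mood per unit gives -5, -3, -4, -3, -3, -6; average -4.
E[Mood|Focus=1] averages over only the 4 units with Focus=1 (Study = -1, 2, 0, -2): Mood = -5, -3, -4, -6, mean -4.5.
Difference = -4 − (-4.5) = 0.5.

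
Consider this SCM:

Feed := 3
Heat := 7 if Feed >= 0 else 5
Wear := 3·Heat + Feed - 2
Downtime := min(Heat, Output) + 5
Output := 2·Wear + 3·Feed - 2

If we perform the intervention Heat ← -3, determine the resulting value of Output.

-9

Under do(Heat=-3), the mechanism Heat := 7 if Feed >= 0 else 5 is discarded; Heat is fixed at -3.
Wear = 3·Heat + Feed - 2  [with Heat=-3, Feed=3]  = -8
Output = 2·Wear + 3·Feed - 2  [with Wear=-8, Feed=3]  = -9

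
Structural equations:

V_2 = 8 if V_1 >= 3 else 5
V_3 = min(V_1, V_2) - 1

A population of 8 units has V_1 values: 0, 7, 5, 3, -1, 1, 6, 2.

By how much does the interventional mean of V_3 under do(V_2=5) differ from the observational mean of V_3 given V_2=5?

2

The intervention sets V_2=5 in all 8 units regardless of V_1. Recomputing V_3 per unit gives -1, 4, 4, 2, -2, 0, 4, 1; average 1.5.
E[V_3|V_2=5] averages over only the 4 units with V_2=5 (V_1 = 0, -1, 1, 2): V_3 = -1, -2, 0, 1, mean -0.5.
Difference = 1.5 − (-0.5) = 2.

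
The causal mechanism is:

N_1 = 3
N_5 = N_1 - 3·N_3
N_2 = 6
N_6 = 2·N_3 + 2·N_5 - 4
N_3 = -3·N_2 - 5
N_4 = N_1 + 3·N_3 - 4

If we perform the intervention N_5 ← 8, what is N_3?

-23

do(N_5=8) replaces the equation N_5 = N_1 - 3·N_3 with the constant N_5 = 8.
N_3 is not downstream of the intervention, so its value is determined by the original equations.
N_3 = -3·N_2 - 5  [with N_2=6]  = -23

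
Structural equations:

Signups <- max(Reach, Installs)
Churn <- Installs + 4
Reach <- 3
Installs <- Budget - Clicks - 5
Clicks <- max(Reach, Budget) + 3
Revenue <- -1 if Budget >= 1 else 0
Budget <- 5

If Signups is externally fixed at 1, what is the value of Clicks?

8

do(Signups=1) replaces the equation Signups <- max(Reach, Installs) with the constant Signups = 1.
Clicks is not downstream of the intervention, so its value is determined by the original equations.
Clicks = max(Reach, Budget) + 3  [with Reach=3, Budget=5]  = 8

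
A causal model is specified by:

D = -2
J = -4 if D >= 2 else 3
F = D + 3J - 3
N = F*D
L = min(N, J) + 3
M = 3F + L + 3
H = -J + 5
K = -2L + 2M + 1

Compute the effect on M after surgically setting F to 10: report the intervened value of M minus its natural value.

The intervention breaks the incoming arrows to F: F = D + 3J - 3 no longer applies, and F = 10.
J = -4 if D >= 2 else 3  [with D=-2]  = 3
N = F*D  [with F=10, D=-2]  = -20
L = min(N, J) + 3  [with N=-20, J=3]  = -17
M = 3F + L + 3  [with F=10, L=-17]  = 16
Without intervention: J = -4 if D >= 2 else 3  [with D=-2]  = 3; F = D + 3J - 3  [with D=-2, J=3]  = 4; N = F*D  [with F=4, D=-2]  = -8; L = min(N, J) + 3  [with N=-8, J=3]  = -5; M = 3F + L + 3  [with F=4, L=-5]  = 10.
Change = 16 − 10 = 6.

6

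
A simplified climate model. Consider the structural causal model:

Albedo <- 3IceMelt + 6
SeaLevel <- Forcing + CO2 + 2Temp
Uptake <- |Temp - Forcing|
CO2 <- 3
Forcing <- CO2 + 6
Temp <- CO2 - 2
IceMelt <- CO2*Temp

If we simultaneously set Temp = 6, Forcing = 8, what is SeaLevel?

23

Setting Temp = 6, Forcing = 8 by intervention discards those variables' equations.
SeaLevel = Forcing + CO2 + 2Temp  [with Forcing=8, CO2=3, Temp=6]  = 23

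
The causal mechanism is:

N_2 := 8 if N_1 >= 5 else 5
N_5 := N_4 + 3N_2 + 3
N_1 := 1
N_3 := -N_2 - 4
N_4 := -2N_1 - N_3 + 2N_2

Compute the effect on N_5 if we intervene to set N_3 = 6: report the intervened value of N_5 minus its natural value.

-15

do(N_3=6) replaces the equation N_3 := -N_2 - 4 with the constant N_3 = 6.
N_2 = 8 if N_1 >= 5 else 5  [with N_1=1]  = 5
N_4 = -2N_1 - N_3 + 2N_2  [with N_1=1, N_3=6, N_2=5]  = 2
N_5 = N_4 + 3N_2 + 3  [with N_4=2, N_2=5]  = 20
Without intervention: N_2 = 8 if N_1 >= 5 else 5  [with N_1=1]  = 5; N_3 = -N_2 - 4  [with N_2=5]  = -9; N_4 = -2N_1 - N_3 + 2N_2  [with N_1=1, N_3=-9, N_2=5]  = 17; N_5 = N_4 + 3N_2 + 3  [with N_4=17, N_2=5]  = 35.
Change = 20 − 35 = -15.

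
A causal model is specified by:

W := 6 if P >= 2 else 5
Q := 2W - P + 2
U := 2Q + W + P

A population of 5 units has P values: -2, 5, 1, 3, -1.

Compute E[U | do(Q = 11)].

28.6

The intervention sets Q=11 in all 5 units regardless of P. Recomputing U per unit gives 25, 33, 28, 31, 26; average 28.6.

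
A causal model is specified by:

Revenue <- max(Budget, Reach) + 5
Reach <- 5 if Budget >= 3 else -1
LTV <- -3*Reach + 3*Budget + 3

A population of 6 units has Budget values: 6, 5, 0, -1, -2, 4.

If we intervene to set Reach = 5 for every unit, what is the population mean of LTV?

-6

Every unit gets Reach=5 under the intervention. LTV values become 6, 3, -12, -15, -18, 0; E[LTV|do(Reach=5)] = -6.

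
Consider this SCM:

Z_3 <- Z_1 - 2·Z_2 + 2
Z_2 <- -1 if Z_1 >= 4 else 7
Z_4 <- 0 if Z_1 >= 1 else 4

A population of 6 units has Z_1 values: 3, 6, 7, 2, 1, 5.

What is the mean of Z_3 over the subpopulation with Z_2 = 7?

Conditioning on Z_2=7 selects the 3 unit(s) with Z_1 ∈ {3, 2, 1}. Their Z_3 values: -9, -10, -11. Mean = -10.

-10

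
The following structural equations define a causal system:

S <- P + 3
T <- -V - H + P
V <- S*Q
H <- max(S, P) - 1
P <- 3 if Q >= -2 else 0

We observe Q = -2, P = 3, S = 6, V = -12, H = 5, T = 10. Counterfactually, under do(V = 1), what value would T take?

Under do(V=1), the mechanism V <- S*Q is discarded; V is fixed at 1.
P = 3 if Q >= -2 else 0  [with Q=-2]  = 3
S = P + 3  [with P=3]  = 6
H = max(S, P) - 1  [with S=6, P=3]  = 5
T = -V - H + P  [with V=1, H=5, P=3]  = -3

-3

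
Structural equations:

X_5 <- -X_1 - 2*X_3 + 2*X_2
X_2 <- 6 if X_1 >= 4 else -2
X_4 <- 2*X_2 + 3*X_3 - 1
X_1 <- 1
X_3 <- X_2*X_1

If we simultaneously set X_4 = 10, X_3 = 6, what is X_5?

-17

The joint intervention fixes X_4 = 10, X_3 = 6, removing each variable's own equation.
X_2 = 6 if X_1 >= 4 else -2  [with X_1=1]  = -2
X_5 = -X_1 - 2*X_3 + 2*X_2  [with X_1=1, X_3=6, X_2=-2]  = -17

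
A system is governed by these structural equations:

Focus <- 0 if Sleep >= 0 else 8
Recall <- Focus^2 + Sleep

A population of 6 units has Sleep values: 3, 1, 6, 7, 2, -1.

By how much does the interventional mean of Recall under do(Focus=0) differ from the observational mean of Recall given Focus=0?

-0.8

Every unit gets Focus=0 under the intervention. Recall values become 3, 1, 6, 7, 2, -1; E[Recall|do(Focus=0)] = 3.
Observing Focus=0 restricts to units where Focus's equation naturally yields 0: Sleep ∈ {3, 1, 6, 7, 2}. In that subpopulation Recall = 3, 1, 6, 7, 2, mean 3.8.
Difference = 3 − 3.8 = -0.8.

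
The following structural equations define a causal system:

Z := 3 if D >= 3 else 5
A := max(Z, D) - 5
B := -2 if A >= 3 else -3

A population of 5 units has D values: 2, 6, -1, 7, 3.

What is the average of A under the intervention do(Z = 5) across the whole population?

0.6

Every unit gets Z=5 under the intervention. A values become 0, 1, 0, 2, 0; E[A|do(Z=5)] = 0.6.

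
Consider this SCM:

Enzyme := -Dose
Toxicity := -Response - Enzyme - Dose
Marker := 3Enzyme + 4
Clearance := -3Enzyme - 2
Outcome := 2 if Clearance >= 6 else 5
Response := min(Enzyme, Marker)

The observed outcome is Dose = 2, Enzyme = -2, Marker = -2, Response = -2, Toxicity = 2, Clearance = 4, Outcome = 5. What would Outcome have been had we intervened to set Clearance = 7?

2

Intervening sets Clearance = 7 and removes its equation (Clearance := -3Enzyme - 2).
Outcome = 2 if Clearance >= 6 else 5  [with Clearance=7]  = 2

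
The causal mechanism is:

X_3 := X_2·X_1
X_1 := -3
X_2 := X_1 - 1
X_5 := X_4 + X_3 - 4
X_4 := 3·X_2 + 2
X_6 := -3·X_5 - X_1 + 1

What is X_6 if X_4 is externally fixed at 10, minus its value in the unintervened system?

-60

Under do(X_4=10), the mechanism X_4 := 3·X_2 + 2 is discarded; X_4 is fixed at 10.
X_2 = X_1 - 1  [with X_1=-3]  = -4
X_3 = X_2·X_1  [with X_2=-4, X_1=-3]  = 12
X_5 = X_4 + X_3 - 4  [with X_4=10, X_3=12]  = 18
X_6 = -3·X_5 - X_1 + 1  [with X_5=18, X_1=-3]  = -50
Without intervention: X_2 = X_1 - 1  [with X_1=-3]  = -4; X_3 = X_2·X_1  [with X_2=-4, X_1=-3]  = 12; X_4 = 3·X_2 + 2  [with X_2=-4]  = -10; X_5 = X_4 + X_3 - 4  [with X_4=-10, X_3=12]  = -2; X_6 = -3·X_5 - X_1 + 1  [with X_5=-2, X_1=-3]  = 10.
Change = -50 − 10 = -60.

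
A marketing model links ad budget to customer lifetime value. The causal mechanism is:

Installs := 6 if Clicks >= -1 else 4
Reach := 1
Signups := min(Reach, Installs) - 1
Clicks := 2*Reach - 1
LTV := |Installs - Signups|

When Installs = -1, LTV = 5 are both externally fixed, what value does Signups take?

The joint intervention fixes Installs = -1, LTV = 5, removing each variable's own equation.
Signups = min(Reach, Installs) - 1  [with Reach=1, Installs=-1]  = -2

-2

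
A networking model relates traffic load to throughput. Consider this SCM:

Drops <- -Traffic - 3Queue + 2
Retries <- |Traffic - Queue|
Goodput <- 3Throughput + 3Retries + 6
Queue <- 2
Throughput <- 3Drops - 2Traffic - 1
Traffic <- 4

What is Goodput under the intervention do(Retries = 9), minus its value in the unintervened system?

21

Under do(Retries=9), the mechanism Retries <- |Traffic - Queue| is discarded; Retries is fixed at 9.
Drops = -Traffic - 3Queue + 2  [with Traffic=4, Queue=2]  = -8
Throughput = 3Drops - 2Traffic - 1  [with Drops=-8, Traffic=4]  = -33
Goodput = 3Throughput + 3Retries + 6  [with Throughput=-33, Retries=9]  = -66
Without intervention: Drops = -Traffic - 3Queue + 2  [with Traffic=4, Queue=2]  = -8; Retries = |Traffic - Queue|  [with Traffic=4, Queue=2]  = 2; Throughput = 3Drops - 2Traffic - 1  [with Drops=-8, Traffic=4]  = -33; Goodput = 3Throughput + 3Retries + 6  [with Throughput=-33, Retries=2]  = -87.
Change = -66 − (-87) = 21.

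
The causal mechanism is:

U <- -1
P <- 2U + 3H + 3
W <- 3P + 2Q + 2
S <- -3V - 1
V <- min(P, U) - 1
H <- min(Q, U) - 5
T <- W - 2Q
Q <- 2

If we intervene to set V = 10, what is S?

-31

The intervention breaks the incoming arrows to V: V <- min(P, U) - 1 no longer applies, and V = 10.
S = -3V - 1  [with V=10]  = -31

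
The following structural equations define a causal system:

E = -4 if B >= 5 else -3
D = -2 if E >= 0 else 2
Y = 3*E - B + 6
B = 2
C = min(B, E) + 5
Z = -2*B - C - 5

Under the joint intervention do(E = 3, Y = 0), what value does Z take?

-16

The joint intervention fixes E = 3, Y = 0, removing each variable's own equation.
C = min(B, E) + 5  [with B=2, E=3]  = 7
Z = -2*B - C - 5  [with B=2, C=7]  = -16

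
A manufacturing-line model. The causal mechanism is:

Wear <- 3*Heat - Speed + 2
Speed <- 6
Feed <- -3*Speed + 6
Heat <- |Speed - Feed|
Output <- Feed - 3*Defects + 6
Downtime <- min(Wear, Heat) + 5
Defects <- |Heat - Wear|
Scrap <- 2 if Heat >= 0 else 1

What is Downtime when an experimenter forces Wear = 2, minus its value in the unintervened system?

-16

do(Wear=2) replaces the equation Wear <- 3*Heat - Speed + 2 with the constant Wear = 2.
Feed = -3*Speed + 6  [with Speed=6]  = -12
Heat = |Speed - Feed|  [with Speed=6, Feed=-12]  = 18
Downtime = min(Wear, Heat) + 5  [with Wear=2, Heat=18]  = 7
Without intervention: Feed = -3*Speed + 6  [with Speed=6]  = -12; Heat = |Speed - Feed|  [with Speed=6, Feed=-12]  = 18; Wear = 3*Heat - Speed + 2  [with Heat=18, Speed=6]  = 50; Downtime = min(Wear, Heat) + 5  [with Wear=50, Heat=18]  = 23.
Change = 7 − 23 = -16.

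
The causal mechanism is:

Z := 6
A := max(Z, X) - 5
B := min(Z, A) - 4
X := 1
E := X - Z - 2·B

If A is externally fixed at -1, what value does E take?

5

do(A=-1) replaces the equation A := max(Z, X) - 5 with the constant A = -1.
B = min(Z, A) - 4  [with Z=6, A=-1]  = -5
E = X - Z - 2·B  [with X=1, Z=6, B=-5]  = 5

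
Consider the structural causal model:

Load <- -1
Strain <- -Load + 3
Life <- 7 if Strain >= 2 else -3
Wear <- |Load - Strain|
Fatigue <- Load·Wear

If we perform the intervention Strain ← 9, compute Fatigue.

-10

Under do(Strain=9), the mechanism Strain <- -Load + 3 is discarded; Strain is fixed at 9.
Wear = |Load - Strain|  [with Load=-1, Strain=9]  = 10
Fatigue = Load·Wear  [with Load=-1, Wear=10]  = -10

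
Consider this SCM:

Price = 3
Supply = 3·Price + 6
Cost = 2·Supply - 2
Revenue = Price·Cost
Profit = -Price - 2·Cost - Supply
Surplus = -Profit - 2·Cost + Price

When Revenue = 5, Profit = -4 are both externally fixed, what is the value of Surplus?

-49

The joint intervention fixes Revenue = 5, Profit = -4, removing each variable's own equation.
Supply = 3·Price + 6  [with Price=3]  = 15
Cost = 2·Supply - 2  [with Supply=15]  = 28
Surplus = -Profit - 2·Cost + Price  [with Profit=-4, Cost=28, Price=3]  = -49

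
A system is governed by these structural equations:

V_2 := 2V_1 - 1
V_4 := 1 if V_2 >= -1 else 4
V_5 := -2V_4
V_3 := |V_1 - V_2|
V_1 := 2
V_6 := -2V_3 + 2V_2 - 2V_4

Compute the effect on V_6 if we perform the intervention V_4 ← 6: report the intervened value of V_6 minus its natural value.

Under do(V_4=6), the mechanism V_4 := 1 if V_2 >= -1 else 4 is discarded; V_4 is fixed at 6.
V_2 = 2V_1 - 1  [with V_1=2]  = 3
V_3 = |V_1 - V_2|  [with V_1=2, V_2=3]  = 1
V_6 = -2V_3 + 2V_2 - 2V_4  [with V_3=1, V_2=3, V_4=6]  = -8
Without intervention: V_2 = 2V_1 - 1  [with V_1=2]  = 3; V_3 = |V_1 - V_2|  [with V_1=2, V_2=3]  = 1; V_4 = 1 if V_2 >= -1 else 4  [with V_2=3]  = 1; V_6 = -2V_3 + 2V_2 - 2V_4  [with V_3=1, V_2=3, V_4=1]  = 2.
Change = -8 − 2 = -10.

-10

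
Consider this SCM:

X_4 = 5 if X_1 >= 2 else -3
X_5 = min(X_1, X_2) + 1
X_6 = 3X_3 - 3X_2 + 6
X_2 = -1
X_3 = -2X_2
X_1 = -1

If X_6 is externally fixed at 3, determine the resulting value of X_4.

do(X_6=3) replaces the equation X_6 = 3X_3 - 3X_2 + 6 with the constant X_6 = 3.
No directed path runs from X_6 to X_4, so X_4 keeps its natural value.
X_4 = 5 if X_1 >= 2 else -3  [with X_1=-1]  = -3

-3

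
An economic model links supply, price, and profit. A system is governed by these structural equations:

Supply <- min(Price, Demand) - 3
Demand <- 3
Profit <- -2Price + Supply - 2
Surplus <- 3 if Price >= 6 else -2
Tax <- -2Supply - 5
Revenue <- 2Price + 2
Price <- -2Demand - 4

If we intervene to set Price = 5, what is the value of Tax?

do(Price=5) replaces the equation Price <- -2Demand - 4 with the constant Price = 5.
Supply = min(Price, Demand) - 3  [with Price=5, Demand=3]  = 0
Tax = -2Supply - 5  [with Supply=0]  = -5

-5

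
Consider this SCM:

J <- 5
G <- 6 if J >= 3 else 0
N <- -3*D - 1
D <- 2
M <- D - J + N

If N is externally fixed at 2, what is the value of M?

-1

The intervention breaks the incoming arrows to N: N <- -3*D - 1 no longer applies, and N = 2.
M = D - J + N  [with D=2, J=5, N=2]  = -1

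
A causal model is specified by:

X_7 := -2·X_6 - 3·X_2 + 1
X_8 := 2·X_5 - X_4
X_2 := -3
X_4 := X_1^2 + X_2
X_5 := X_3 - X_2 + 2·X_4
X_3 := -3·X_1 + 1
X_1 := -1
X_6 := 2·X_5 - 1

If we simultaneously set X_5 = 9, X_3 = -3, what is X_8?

Under do(X_5 = 9, X_3 = -3), each intervened variable's structural equation is replaced by its fixed value.
X_4 = X_1^2 + X_2  [with X_1=-1, X_2=-3]  = -2
X_8 = 2·X_5 - X_4  [with X_5=9, X_4=-2]  = 20

20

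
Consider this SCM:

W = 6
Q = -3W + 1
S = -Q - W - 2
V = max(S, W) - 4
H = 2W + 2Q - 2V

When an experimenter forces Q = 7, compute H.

do(Q=7) replaces the equation Q = -3W + 1 with the constant Q = 7.
S = -Q - W - 2  [with Q=7, W=6]  = -15
V = max(S, W) - 4  [with S=-15, W=6]  = 2
H = 2W + 2Q - 2V  [with W=6, Q=7, V=2]  = 22

22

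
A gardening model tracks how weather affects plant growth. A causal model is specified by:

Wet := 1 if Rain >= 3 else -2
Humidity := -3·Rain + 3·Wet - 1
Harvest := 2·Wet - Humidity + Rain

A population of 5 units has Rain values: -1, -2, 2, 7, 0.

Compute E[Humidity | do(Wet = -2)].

-10.6

Every unit gets Wet=-2 under the intervention. Humidity values become -4, -1, -13, -28, -7; E[Humidity|do(Wet=-2)] = -10.6.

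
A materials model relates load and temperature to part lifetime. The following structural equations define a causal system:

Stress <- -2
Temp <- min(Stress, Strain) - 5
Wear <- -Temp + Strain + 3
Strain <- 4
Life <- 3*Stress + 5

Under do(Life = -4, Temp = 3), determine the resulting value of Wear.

4

Under do(Life = -4, Temp = 3), each intervened variable's structural equation is replaced by its fixed value.
Wear = -Temp + Strain + 3  [with Temp=3, Strain=4]  = 4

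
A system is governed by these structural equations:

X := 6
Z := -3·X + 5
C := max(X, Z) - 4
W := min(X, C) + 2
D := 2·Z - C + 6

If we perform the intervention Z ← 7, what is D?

17

do(Z=7) replaces the equation Z := -3·X + 5 with the constant Z = 7.
C = max(X, Z) - 4  [with X=6, Z=7]  = 3
D = 2·Z - C + 6  [with Z=7, C=3]  = 17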